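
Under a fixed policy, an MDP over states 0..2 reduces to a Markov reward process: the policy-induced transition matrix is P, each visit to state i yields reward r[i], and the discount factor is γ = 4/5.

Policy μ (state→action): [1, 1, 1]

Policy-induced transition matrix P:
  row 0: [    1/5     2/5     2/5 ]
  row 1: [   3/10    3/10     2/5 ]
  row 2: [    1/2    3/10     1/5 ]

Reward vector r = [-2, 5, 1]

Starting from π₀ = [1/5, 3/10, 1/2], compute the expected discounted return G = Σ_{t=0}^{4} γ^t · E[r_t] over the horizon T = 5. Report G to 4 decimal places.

t=0: π = [0.2000, 0.3000, 0.5000], E[r] = 1.6000, γ^t·E[r] = 1.600000, running G = 1.600000
t=1: π = [0.3800, 0.3200, 0.3000], E[r] = 1.1400, γ^t·E[r] = 0.912000, running G = 2.512000
t=2: π = [0.3220, 0.3380, 0.3400], E[r] = 1.3860, γ^t·E[r] = 0.887040, running G = 3.399040
t=3: π = [0.3358, 0.3322, 0.3320], E[r] = 1.3214, γ^t·E[r] = 0.676557, running G = 4.075597
t=4: π = [0.3328, 0.3336, 0.3336], E[r] = 1.3359, γ^t·E[r] = 0.547168, running G = 4.622765

G = 4.6228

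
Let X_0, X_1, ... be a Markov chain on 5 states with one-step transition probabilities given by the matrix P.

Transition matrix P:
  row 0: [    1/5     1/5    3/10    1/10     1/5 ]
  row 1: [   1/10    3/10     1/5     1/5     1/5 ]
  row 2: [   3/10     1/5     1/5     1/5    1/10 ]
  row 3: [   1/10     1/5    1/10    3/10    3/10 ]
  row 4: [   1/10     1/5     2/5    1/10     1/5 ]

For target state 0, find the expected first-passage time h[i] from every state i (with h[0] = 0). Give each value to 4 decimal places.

h = [0.0000, 6.9484, 5.5871, 7.0681, 6.6642]

First-step conditioning: h[0] = 0; for i ≠ 0, h[i] = 1 + Σ_k P[i][k]·h[k].
  h[1] = 1 + 3/10·h[1] + 1/5·h[2] + 1/5·h[3] + 1/5·h[4]
  h[2] = 1 + 1/5·h[1] + 1/5·h[2] + 1/5·h[3] + 1/10·h[4]
  h[3] = 1 + 1/5·h[1] + 1/10·h[2] + 3/10·h[3] + 3/10·h[4]
  h[4] = 1 + 1/5·h[1] + 2/5·h[2] + 1/10·h[3] + 1/5·h[4]
Solving the 4×4 linear system over states ≠ 0 gives exactly h = [0, 9290/1337, 7470/1337, 1350/191, 8910/1337] (h[0] = 0 is the target).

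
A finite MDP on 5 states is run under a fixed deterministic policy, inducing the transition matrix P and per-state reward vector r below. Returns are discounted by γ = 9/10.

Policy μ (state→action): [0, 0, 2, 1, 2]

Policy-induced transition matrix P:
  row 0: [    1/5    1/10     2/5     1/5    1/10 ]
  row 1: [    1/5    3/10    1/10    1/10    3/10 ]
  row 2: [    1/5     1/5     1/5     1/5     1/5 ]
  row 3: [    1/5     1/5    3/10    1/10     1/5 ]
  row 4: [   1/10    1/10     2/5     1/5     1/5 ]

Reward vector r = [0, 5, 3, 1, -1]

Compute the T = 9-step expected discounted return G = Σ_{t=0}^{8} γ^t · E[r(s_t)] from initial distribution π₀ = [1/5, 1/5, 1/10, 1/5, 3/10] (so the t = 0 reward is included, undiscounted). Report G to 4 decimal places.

t=0: π = [0.2000, 0.2000, 0.1000, 0.2000, 0.3000], E[r] = 1.2000, γ^t·E[r] = 1.200000, running G = 1.200000
t=1: π = [0.1700, 0.1700, 0.3000, 0.1600, 0.2000], E[r] = 1.7100, γ^t·E[r] = 1.539000, running G = 2.739000
t=2: π = [0.1800, 0.1800, 0.2730, 0.1670, 0.2000], E[r] = 1.6860, γ^t·E[r] = 1.365660, running G = 4.104660
t=3: π = [0.1800, 0.1800, 0.2747, 0.1653, 0.2000], E[r] = 1.6894, γ^t·E[r] = 1.231573, running G = 5.336233
t=4: π = [0.1800, 0.1800, 0.2745, 0.1655, 0.2000], E[r] = 1.6891, γ^t·E[r] = 1.108192, running G = 6.444425
t=5: π = [0.1800, 0.1800, 0.2745, 0.1655, 0.2000], E[r] = 1.6891, γ^t·E[r] = 0.997393, running G = 7.441818
t=6: π = [0.1800, 0.1800, 0.2745, 0.1655, 0.2000], E[r] = 1.6891, γ^t·E[r] = 0.897652, running G = 8.339470
t=7: π = [0.1800, 0.1800, 0.2745, 0.1655, 0.2000], E[r] = 1.6891, γ^t·E[r] = 0.807887, running G = 9.147357
t=8: π = [0.1800, 0.1800, 0.2745, 0.1655, 0.2000], E[r] = 1.6891, γ^t·E[r] = 0.727098, running G = 9.874455

G = 9.8745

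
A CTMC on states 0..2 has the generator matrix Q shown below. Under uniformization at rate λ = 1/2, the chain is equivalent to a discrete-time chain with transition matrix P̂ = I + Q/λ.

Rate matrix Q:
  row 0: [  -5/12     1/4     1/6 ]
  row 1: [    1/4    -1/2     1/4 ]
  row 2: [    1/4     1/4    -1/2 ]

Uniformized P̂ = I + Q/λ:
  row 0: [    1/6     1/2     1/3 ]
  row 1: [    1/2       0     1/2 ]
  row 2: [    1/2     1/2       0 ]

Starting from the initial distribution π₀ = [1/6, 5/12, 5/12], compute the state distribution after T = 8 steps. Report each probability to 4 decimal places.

t=0: π = [0.1667, 0.4167, 0.4167]
t=1: π = [0.4444, 0.2917, 0.2639]
t=2: π = [0.3519, 0.3542, 0.2940]
t=3: π = [0.3827, 0.3229, 0.2944]
t=4: π = [0.3724, 0.3385, 0.2890]
t=5: π = [0.3759, 0.3307, 0.2934]
t=6: π = [0.3747, 0.3346, 0.2907]
t=7: π = [0.3751, 0.3327, 0.2922]
t=8: π = [0.3750, 0.3337, 0.2914]

π = [0.3750, 0.3337, 0.2914]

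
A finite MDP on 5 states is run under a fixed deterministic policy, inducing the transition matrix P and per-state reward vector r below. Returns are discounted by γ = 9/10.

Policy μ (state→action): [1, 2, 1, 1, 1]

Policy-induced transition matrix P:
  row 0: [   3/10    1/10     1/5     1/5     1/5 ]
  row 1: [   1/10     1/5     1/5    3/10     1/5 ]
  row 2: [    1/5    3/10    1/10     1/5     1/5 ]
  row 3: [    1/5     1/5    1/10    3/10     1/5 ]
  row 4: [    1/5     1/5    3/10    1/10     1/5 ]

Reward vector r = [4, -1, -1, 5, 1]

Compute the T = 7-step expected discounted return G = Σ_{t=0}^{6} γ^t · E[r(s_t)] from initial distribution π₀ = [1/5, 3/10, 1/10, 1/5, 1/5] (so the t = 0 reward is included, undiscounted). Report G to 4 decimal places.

t=0: π = [0.2000, 0.3000, 0.1000, 0.2000, 0.2000], E[r] = 1.6000, γ^t·E[r] = 1.600000, running G = 1.600000
t=1: π = [0.1900, 0.1900, 0.1900, 0.2300, 0.2000], E[r] = 1.7300, γ^t·E[r] = 1.557000, running G = 3.157000
t=2: π = [0.2000, 0.2000, 0.1780, 0.2220, 0.2000], E[r] = 1.7320, γ^t·E[r] = 1.402920, running G = 4.559920
t=3: π = [0.2000, 0.1978, 0.1800, 0.2222, 0.2000], E[r] = 1.7332, γ^t·E[r] = 1.263503, running G = 5.823423
t=4: π = [0.2002, 0.1980, 0.1798, 0.2220, 0.2000], E[r] = 1.7331, γ^t·E[r] = 1.137087, running G = 6.960510
t=5: π = [0.2002, 0.1980, 0.1798, 0.2220, 0.2000], E[r] = 1.7331, γ^t·E[r] = 1.023384, running G = 7.983894
t=6: π = [0.2002, 0.1980, 0.1798, 0.2220, 0.2000], E[r] = 1.7331, γ^t·E[r] = 0.921044, running G = 8.904938

G = 8.9049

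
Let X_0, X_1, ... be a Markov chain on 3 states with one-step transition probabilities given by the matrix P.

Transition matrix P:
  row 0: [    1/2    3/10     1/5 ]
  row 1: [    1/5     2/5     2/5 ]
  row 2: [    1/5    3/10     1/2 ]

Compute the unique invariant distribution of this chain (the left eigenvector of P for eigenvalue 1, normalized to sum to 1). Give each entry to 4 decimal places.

π = [0.2857, 0.3333, 0.3810]

Balance equations π_j = Σ_i π_i·P[i][j]:
  π_0 = 1/2·π_0 + 1/5·π_1 + 1/5·π_2
  π_1 = 3/10·π_0 + 2/5·π_1 + 3/10·π_2
  normalize: π_0 + π_1 + π_2 = 1
Solving the linear system gives exactly π = [2/7, 1/3, 8/21].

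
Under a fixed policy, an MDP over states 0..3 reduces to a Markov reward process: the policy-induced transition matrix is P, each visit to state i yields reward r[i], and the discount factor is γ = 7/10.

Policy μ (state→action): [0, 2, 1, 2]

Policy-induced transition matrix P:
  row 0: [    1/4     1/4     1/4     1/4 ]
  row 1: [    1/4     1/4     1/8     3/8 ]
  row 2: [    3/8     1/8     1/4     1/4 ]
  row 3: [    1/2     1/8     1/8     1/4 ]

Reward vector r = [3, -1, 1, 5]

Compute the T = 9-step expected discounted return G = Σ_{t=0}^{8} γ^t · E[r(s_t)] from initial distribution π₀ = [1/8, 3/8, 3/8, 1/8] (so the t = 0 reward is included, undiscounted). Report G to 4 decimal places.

G = 6.3266

t=0: π = [0.1250, 0.3750, 0.3750, 0.1250], E[r] = 1.0000, γ^t·E[r] = 1.000000, running G = 1.000000
t=1: π = [0.3281, 0.1875, 0.1875, 0.2969], E[r] = 2.4688, γ^t·E[r] = 1.728125, running G = 2.728125
t=2: π = [0.3477, 0.1895, 0.1895, 0.2734], E[r] = 2.4102, γ^t·E[r] = 1.180977, running G = 3.909102
t=3: π = [0.3420, 0.1921, 0.1921, 0.2737], E[r] = 2.3945, γ^t·E[r] = 0.821324, running G = 4.730426
t=4: π = [0.3424, 0.1918, 0.1918, 0.2740], E[r] = 2.3974, γ^t·E[r] = 0.575616, running G = 5.306041
t=5: π = [0.3425, 0.1918, 0.1918, 0.2740], E[r] = 2.3973, γ^t·E[r] = 0.402912, running G = 5.708953
t=6: π = [0.3425, 0.1918, 0.1918, 0.2740], E[r] = 2.3973, γ^t·E[r] = 0.282035, running G = 5.990988
t=7: π = [0.3425, 0.1918, 0.1918, 0.2740], E[r] = 2.3973, γ^t·E[r] = 0.197425, running G = 6.188413
t=8: π = [0.3425, 0.1918, 0.1918, 0.2740], E[r] = 2.3973, γ^t·E[r] = 0.138197, running G = 6.326610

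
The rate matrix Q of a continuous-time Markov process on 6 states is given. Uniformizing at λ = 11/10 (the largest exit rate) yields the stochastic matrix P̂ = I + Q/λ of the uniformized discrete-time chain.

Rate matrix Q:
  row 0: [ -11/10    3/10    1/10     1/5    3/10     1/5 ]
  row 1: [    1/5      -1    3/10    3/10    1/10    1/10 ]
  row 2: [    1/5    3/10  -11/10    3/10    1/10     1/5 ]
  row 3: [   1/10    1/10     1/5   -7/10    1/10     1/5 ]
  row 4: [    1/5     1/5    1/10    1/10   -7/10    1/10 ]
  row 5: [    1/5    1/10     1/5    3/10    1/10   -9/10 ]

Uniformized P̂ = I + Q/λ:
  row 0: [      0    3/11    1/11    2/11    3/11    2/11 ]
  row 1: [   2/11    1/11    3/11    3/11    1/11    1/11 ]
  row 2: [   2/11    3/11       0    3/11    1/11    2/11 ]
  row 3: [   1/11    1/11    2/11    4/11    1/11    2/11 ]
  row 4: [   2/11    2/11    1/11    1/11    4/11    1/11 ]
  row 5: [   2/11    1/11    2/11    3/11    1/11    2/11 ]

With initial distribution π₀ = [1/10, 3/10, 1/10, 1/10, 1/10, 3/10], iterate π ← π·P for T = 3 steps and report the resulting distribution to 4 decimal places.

π = [0.1347, 0.1536, 0.1458, 0.2558, 0.1573, 0.1528]

t=0: π = [0.1000, 0.3000, 0.1000, 0.1000, 0.1000, 0.3000]
t=1: π = [0.1545, 0.1364, 0.1727, 0.2545, 0.1364, 0.1455]
t=2: π = [0.1306, 0.1628, 0.1364, 0.2570, 0.1562, 0.1570]
t=3: π = [0.1347, 0.1536, 0.1458, 0.2558, 0.1573, 0.1528]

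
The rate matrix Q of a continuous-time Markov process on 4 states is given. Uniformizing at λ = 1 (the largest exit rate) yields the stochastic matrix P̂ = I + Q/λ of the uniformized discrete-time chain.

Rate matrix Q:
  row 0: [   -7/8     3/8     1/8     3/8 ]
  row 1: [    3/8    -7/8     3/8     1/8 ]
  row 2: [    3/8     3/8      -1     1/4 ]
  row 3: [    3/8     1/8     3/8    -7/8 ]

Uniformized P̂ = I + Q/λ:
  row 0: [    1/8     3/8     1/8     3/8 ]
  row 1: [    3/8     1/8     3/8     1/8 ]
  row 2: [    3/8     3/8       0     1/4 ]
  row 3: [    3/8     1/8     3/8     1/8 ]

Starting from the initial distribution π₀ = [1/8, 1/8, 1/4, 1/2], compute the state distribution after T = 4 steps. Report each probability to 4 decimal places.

t=0: π = [0.1250, 0.1250, 0.2500, 0.5000]
t=1: π = [0.3438, 0.2188, 0.2500, 0.1875]
t=2: π = [0.2891, 0.2734, 0.1953, 0.2422]
t=3: π = [0.3027, 0.2461, 0.2295, 0.2217]
t=4: π = [0.2993, 0.2581, 0.2133, 0.2294]

π = [0.2993, 0.2581, 0.2133, 0.2294]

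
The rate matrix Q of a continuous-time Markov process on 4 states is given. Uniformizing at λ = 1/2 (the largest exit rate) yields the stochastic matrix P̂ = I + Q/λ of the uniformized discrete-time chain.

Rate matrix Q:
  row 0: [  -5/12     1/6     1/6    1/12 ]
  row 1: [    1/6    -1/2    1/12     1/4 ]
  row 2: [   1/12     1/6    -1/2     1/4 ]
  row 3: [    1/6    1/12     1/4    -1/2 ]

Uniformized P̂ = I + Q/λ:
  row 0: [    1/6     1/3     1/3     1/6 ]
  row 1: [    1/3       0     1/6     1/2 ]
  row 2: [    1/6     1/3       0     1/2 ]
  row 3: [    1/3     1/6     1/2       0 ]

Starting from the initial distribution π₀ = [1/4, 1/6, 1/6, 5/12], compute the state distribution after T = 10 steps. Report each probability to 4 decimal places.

π = [0.2489, 0.2152, 0.2579, 0.2780]

t=0: π = [0.2500, 0.1667, 0.1667, 0.4167]
t=1: π = [0.2639, 0.2083, 0.3194, 0.2083]
t=2: π = [0.2361, 0.2292, 0.2269, 0.3079]
t=3: π = [0.2562, 0.2056, 0.2708, 0.2674]
t=4: π = [0.2455, 0.2202, 0.2533, 0.2809]
t=5: π = [0.2502, 0.2131, 0.2590, 0.2777]
t=6: π = [0.2485, 0.2160, 0.2578, 0.2778]
t=7: π = [0.2490, 0.2150, 0.2577, 0.2783]
t=8: π = [0.2489, 0.2153, 0.2580, 0.2779]
t=9: π = [0.2489, 0.2153, 0.2578, 0.2781]
t=10: π = [0.2489, 0.2152, 0.2579, 0.2780]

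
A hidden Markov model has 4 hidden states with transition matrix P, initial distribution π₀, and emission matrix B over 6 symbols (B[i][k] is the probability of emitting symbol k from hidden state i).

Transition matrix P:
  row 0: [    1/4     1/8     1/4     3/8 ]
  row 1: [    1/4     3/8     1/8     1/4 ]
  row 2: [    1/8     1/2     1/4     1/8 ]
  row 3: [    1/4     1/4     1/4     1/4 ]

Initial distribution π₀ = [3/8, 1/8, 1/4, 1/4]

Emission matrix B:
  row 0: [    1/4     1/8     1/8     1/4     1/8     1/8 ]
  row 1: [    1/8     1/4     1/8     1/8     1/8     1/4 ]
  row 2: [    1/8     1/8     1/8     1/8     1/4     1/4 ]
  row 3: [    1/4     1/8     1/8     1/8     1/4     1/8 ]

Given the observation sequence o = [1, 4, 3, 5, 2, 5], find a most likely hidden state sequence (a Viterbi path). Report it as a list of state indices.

path = [0, 3, 0, 2, 1, 1]

t=0: δ = [4.688e-02, 3.125e-02, 3.125e-02, 3.125e-02]  (obs o_0=1)
t=1: δ = [1.465e-03, 1.953e-03, 2.930e-03, 4.395e-03]  ψ = [0, 2, 0, 0]  (obs o_1=4)
t=2: δ = [2.747e-04, 1.831e-04, 1.373e-04, 1.373e-04]  ψ = [3, 2, 3, 3]  (obs o_2=3)
t=3: δ = [8.583e-06, 1.717e-05, 1.717e-05, 1.287e-05]  ψ = [0, 1, 0, 0]  (obs o_3=5)
t=4: δ = [5.364e-07, 1.073e-06, 5.364e-07, 5.364e-07]  ψ = [1, 2, 2, 1]  (obs o_4=2)
t=5: δ = [3.353e-08, 1.006e-07, 3.353e-08, 3.353e-08]  ψ = [1, 1, 0, 1]  (obs o_5=5)
backtrack: best end state = 1; path = [0, 3, 0, 2, 1, 1]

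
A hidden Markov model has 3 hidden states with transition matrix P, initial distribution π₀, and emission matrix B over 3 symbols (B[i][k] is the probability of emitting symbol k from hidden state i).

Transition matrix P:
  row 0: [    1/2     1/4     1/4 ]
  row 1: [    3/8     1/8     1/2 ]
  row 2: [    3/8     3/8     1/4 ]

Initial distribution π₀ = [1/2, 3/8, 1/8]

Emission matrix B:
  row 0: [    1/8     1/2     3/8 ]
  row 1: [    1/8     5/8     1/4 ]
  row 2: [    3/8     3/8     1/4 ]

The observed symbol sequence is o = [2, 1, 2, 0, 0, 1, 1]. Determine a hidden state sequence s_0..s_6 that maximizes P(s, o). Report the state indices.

t=0: δ = [1.875e-01, 9.375e-02, 3.125e-02]  (obs o_0=2)
t=1: δ = [4.688e-02, 2.930e-02, 1.758e-02]  ψ = [0, 0, 0]  (obs o_1=1)
t=2: δ = [8.789e-03, 2.930e-03, 3.662e-03]  ψ = [0, 0, 1]  (obs o_2=2)
t=3: δ = [5.493e-04, 2.747e-04, 8.240e-04]  ψ = [0, 0, 0]  (obs o_3=0)
t=4: δ = [3.862e-05, 3.862e-05, 7.725e-05]  ψ = [2, 2, 2]  (obs o_4=0)
t=5: δ = [1.448e-05, 1.810e-05, 7.242e-06]  ψ = [2, 2, 1]  (obs o_5=1)
t=6: δ = [3.621e-06, 2.263e-06, 3.395e-06]  ψ = [0, 0, 1]  (obs o_6=1)
backtrack: best end state = 0; path = [0, 0, 0, 2, 2, 0, 0]

path = [0, 0, 0, 2, 2, 0, 0]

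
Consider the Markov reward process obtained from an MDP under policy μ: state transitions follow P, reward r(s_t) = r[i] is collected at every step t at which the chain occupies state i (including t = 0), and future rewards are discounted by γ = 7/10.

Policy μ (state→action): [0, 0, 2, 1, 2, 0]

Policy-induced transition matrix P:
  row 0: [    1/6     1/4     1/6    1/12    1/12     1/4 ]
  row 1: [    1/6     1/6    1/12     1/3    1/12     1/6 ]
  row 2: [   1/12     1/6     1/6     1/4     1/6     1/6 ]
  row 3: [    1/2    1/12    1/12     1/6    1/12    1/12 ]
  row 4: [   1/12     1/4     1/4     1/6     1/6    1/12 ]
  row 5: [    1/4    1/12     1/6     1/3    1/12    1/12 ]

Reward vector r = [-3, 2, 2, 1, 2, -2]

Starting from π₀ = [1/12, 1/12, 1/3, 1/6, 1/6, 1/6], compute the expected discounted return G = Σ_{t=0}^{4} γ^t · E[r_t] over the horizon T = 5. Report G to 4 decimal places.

G = 1.0060

t=0: π = [0.0833, 0.0833, 0.3333, 0.1667, 0.1667, 0.1667], E[r] = 0.7500, γ^t·E[r] = 0.750000, running G = 0.750000
t=1: π = [0.1944, 0.1597, 0.1597, 0.2292, 0.1250, 0.1319], E[r] = 0.2708, γ^t·E[r] = 0.189583, running G = 0.939583
t=2: π = [0.2303, 0.1632, 0.1447, 0.2124, 0.1071, 0.1424], E[r] = 0.0666, γ^t·E[r] = 0.032610, running G = 0.972193
t=3: π = [0.2283, 0.1652, 0.1443, 0.2105, 0.1043, 0.1474], E[r] = 0.0583, γ^t·E[r] = 0.019998, running G = 0.992192
t=4: π = [0.2284, 0.1646, 0.1441, 0.2118, 0.1041, 0.1472], E[r] = 0.0576, γ^t·E[r] = 0.013827, running G = 1.006019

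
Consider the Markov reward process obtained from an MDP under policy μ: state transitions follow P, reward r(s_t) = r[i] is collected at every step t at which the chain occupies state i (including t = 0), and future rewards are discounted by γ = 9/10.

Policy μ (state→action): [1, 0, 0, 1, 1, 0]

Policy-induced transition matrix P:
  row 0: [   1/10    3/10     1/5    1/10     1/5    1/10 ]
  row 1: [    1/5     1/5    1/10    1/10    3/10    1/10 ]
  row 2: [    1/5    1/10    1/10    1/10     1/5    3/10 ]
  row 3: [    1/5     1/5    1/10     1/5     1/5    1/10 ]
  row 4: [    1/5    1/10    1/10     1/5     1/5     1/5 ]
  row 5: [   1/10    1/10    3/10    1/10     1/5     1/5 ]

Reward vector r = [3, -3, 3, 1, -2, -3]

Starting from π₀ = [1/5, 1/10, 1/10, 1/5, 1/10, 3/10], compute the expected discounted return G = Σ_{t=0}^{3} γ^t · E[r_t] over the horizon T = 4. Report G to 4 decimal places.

G = -1.0930

t=0: π = [0.2000, 0.1000, 0.1000, 0.2000, 0.1000, 0.3000], E[r] = -0.3000, γ^t·E[r] = -0.300000, running G = -0.300000
t=1: π = [0.1500, 0.1700, 0.1800, 0.1300, 0.2100, 0.1600], E[r] = -0.2900, γ^t·E[r] = -0.261000, running G = -0.561000
t=2: π = [0.1690, 0.1600, 0.1470, 0.1340, 0.2170, 0.1730], E[r] = -0.3510, γ^t·E[r] = -0.284310, running G = -0.845310
t=3: π = [0.1658, 0.1632, 0.1515, 0.1351, 0.2160, 0.1684], E[r] = -0.3398, γ^t·E[r] = -0.247714, running G = -1.093024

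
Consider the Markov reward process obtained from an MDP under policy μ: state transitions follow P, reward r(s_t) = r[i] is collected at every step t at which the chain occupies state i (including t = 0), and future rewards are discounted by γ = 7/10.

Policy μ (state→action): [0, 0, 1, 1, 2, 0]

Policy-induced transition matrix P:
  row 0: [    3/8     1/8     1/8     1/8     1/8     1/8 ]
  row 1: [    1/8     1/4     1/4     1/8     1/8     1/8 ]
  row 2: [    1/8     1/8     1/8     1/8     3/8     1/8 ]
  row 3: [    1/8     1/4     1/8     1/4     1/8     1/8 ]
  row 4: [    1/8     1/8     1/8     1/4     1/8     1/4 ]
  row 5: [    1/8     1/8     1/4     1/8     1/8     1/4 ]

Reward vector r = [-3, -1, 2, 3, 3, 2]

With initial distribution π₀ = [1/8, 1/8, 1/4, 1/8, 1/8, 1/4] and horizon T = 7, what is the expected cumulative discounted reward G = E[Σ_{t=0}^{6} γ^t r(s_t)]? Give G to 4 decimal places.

G = 3.3875

t=0: π = [0.1250, 0.1250, 0.2500, 0.1250, 0.1250, 0.2500], E[r] = 1.2500, γ^t·E[r] = 1.250000, running G = 1.250000
t=1: π = [0.1563, 0.1563, 0.1719, 0.1563, 0.1875, 0.1719], E[r] = 1.0938, γ^t·E[r] = 0.765625, running G = 2.015625
t=2: π = [0.1641, 0.1641, 0.1660, 0.1680, 0.1680, 0.1699], E[r] = 1.0234, γ^t·E[r] = 0.501484, running G = 2.517109
t=3: π = [0.1660, 0.1665, 0.1667, 0.1670, 0.1665, 0.1672], E[r] = 1.0039, γ^t·E[r] = 0.344340, running G = 2.861449
t=4: π = [0.1665, 0.1667, 0.1667, 0.1667, 0.1667, 0.1667], E[r] = 1.0008, γ^t·E[r] = 0.240291, running G = 3.101740
t=5: π = [0.1666, 0.1667, 0.1667, 0.1667, 0.1667, 0.1667], E[r] = 1.0002, γ^t·E[r] = 0.168105, running G = 3.269844
t=6: π = [0.1667, 0.1667, 0.1667, 0.1667, 0.1667, 0.1667], E[r] = 1.0001, γ^t·E[r] = 0.117655, running G = 3.387499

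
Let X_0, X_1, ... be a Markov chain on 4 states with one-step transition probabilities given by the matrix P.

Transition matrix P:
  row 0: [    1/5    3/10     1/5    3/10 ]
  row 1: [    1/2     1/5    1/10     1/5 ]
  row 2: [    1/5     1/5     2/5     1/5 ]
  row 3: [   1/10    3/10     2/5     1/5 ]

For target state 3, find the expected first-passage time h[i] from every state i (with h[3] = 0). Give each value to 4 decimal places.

First-step conditioning: h[3] = 0; for i ≠ 3, h[i] = 1 + Σ_k P[i][k]·h[k].
  h[0] = 1 + 1/5·h[0] + 3/10·h[1] + 1/5·h[2]
  h[1] = 1 + 1/2·h[0] + 1/5·h[1] + 1/10·h[2]
  h[2] = 1 + 1/5·h[0] + 1/5·h[1] + 2/5·h[2]
Solving the 3×3 linear system over states ≠ 3 gives exactly h = [87/22, 47/11, 97/22, 0] (h[3] = 0 is the target).

h = [3.9545, 4.2727, 4.4091, 0.0000]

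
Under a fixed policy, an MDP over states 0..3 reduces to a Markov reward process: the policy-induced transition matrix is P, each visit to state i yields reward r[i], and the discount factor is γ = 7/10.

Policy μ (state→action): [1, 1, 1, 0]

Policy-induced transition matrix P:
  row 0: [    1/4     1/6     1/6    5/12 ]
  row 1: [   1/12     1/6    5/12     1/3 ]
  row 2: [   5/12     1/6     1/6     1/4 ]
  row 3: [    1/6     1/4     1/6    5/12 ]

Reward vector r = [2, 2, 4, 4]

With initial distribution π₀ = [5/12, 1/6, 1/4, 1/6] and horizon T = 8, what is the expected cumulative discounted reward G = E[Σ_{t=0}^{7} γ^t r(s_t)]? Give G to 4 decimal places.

t=0: π = [0.4167, 0.1667, 0.2500, 0.1667], E[r] = 2.8333, γ^t·E[r] = 2.833333, running G = 2.833333
t=1: π = [0.2500, 0.1806, 0.2083, 0.3611], E[r] = 3.1389, γ^t·E[r] = 2.197222, running G = 5.030556
t=2: π = [0.2245, 0.1968, 0.2118, 0.3669], E[r] = 3.1574, γ^t·E[r] = 1.547130, running G = 6.577685
t=3: π = [0.2219, 0.1972, 0.2159, 0.3650], E[r] = 3.1617, γ^t·E[r] = 1.084446, running G = 7.662132
t=4: π = [0.2227, 0.1971, 0.2160, 0.3643], E[r] = 3.1605, γ^t·E[r] = 0.758827, running G = 8.420958
t=5: π = [0.2228, 0.1970, 0.2159, 0.3642], E[r] = 3.1604, γ^t·E[r] = 0.531163, running G = 8.952121
t=6: π = [0.2228, 0.1970, 0.2159, 0.3643], E[r] = 3.1604, γ^t·E[r] = 0.371813, running G = 9.323935
t=7: π = [0.2228, 0.1970, 0.2159, 0.3643], E[r] = 3.1604, γ^t·E[r] = 0.260270, running G = 9.584205

G = 9.5842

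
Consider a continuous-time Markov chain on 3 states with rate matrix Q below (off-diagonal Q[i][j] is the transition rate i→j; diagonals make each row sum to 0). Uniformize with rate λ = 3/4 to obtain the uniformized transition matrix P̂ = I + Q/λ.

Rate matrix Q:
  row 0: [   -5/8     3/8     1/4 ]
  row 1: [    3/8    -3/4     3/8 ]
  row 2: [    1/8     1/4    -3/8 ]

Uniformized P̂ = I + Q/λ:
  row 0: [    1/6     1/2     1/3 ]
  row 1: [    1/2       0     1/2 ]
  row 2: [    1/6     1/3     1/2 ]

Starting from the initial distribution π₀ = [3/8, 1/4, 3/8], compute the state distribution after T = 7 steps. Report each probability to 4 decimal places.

π = [0.2607, 0.2828, 0.4565]

t=0: π = [0.3750, 0.2500, 0.3750]
t=1: π = [0.2500, 0.3125, 0.4375]
t=2: π = [0.2708, 0.2708, 0.4583]
t=3: π = [0.2569, 0.2882, 0.4549]
t=4: π = [0.2627, 0.2801, 0.4572]
t=5: π = [0.2600, 0.2838, 0.4562]
t=6: π = [0.2613, 0.2821, 0.4567]
t=7: π = [0.2607, 0.2828, 0.4565]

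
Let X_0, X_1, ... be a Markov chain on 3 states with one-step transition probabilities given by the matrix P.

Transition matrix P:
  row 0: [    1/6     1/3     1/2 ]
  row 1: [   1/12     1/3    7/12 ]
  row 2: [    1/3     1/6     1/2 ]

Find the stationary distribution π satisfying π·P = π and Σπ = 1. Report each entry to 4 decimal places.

π = [0.2329, 0.2466, 0.5205]

Balance equations π_j = Σ_i π_i·P[i][j]:
  π_0 = 1/6·π_0 + 1/12·π_1 + 1/3·π_2
  π_1 = 1/3·π_0 + 1/3·π_1 + 1/6·π_2
  normalize: π_0 + π_1 + π_2 = 1
Solving the linear system gives exactly π = [17/73, 18/73, 38/73].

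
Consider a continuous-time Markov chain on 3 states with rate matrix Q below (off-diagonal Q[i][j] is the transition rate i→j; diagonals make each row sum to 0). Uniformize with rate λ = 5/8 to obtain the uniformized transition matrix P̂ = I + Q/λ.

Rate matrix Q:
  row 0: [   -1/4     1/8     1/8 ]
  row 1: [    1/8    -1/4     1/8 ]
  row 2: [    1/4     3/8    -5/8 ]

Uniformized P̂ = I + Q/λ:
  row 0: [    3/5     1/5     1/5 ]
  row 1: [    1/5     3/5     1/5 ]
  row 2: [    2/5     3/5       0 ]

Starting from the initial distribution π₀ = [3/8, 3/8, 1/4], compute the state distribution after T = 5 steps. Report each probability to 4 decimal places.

t=0: π = [0.3750, 0.3750, 0.2500]
t=1: π = [0.4000, 0.4500, 0.1500]
t=2: π = [0.3900, 0.4400, 0.1700]
t=3: π = [0.3900, 0.4440, 0.1660]
t=4: π = [0.3892, 0.4440, 0.1668]
t=5: π = [0.3890, 0.4443, 0.1666]

π = [0.3890, 0.4443, 0.1666]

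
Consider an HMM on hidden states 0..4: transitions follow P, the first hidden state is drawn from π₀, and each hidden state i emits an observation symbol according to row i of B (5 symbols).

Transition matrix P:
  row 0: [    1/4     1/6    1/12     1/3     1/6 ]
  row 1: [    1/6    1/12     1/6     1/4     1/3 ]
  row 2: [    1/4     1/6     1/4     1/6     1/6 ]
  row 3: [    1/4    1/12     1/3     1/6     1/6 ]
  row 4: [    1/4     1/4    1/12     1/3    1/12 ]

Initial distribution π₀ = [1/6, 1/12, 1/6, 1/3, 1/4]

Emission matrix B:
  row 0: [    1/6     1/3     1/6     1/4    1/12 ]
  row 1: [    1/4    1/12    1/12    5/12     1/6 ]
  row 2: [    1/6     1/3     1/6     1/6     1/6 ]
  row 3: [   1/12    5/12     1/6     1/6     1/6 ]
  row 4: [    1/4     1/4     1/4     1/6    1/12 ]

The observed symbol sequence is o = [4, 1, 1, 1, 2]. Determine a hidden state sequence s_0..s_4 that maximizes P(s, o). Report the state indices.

path = [3, 2, 0, 3, 2]

t=0: δ = [1.389e-02, 1.389e-02, 2.778e-02, 5.556e-02, 2.083e-02]  (obs o_0=4)
t=1: δ = [4.630e-03, 4.340e-04, 6.173e-03, 3.858e-03, 2.315e-03]  ψ = [3, 4, 3, 3, 3]  (obs o_1=1)
t=2: δ = [5.144e-04, 8.573e-05, 5.144e-04, 6.430e-04, 2.572e-04]  ψ = [2, 2, 2, 0, 2]  (obs o_2=1)
t=3: δ = [5.358e-05, 7.144e-06, 7.144e-05, 7.144e-05, 2.679e-05]  ψ = [3, 0, 3, 0, 3]  (obs o_3=1)
t=4: δ = [2.977e-06, 9.923e-07, 3.969e-06, 2.977e-06, 2.977e-06]  ψ = [2, 2, 3, 0, 2]  (obs o_4=2)
backtrack: best end state = 2; path = [3, 2, 0, 3, 2]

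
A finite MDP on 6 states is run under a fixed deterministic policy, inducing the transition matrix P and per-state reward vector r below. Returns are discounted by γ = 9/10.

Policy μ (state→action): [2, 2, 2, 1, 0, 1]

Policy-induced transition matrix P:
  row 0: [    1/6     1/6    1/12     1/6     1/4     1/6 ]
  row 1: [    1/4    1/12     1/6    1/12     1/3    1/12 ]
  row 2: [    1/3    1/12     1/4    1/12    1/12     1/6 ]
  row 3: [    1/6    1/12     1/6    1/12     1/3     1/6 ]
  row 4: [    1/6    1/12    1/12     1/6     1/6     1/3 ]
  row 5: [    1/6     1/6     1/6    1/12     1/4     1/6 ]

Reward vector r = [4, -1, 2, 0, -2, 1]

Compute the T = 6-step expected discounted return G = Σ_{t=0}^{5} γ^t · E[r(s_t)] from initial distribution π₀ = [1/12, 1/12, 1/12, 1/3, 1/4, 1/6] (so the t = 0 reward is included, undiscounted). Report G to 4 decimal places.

t=0: π = [0.0833, 0.0833, 0.0833, 0.3333, 0.2500, 0.1667], E[r] = 0.0833, γ^t·E[r] = 0.083333, running G = 0.083333
t=1: π = [0.1875, 0.1042, 0.1458, 0.1111, 0.2500, 0.2014], E[r] = 0.6389, γ^t·E[r] = 0.575000, running G = 0.658333
t=2: π = [0.1997, 0.1157, 0.1424, 0.1198, 0.2228, 0.1997], E[r] = 0.7216, γ^t·E[r] = 0.584531, running G = 1.242865
t=3: π = [0.2000, 0.1166, 0.1433, 0.1185, 0.2273, 0.1942], E[r] = 0.7097, γ^t·E[r] = 0.517359, running G = 1.760224
t=4: π = [0.2003, 0.1162, 0.1430, 0.1189, 0.2268, 0.1948], E[r] = 0.7122, γ^t·E[r] = 0.467279, running G = 2.227503
t=5: π = [0.2002, 0.1163, 0.1430, 0.1189, 0.2269, 0.1948], E[r] = 0.7115, γ^t·E[r] = 0.420139, running G = 2.647642

G = 2.6476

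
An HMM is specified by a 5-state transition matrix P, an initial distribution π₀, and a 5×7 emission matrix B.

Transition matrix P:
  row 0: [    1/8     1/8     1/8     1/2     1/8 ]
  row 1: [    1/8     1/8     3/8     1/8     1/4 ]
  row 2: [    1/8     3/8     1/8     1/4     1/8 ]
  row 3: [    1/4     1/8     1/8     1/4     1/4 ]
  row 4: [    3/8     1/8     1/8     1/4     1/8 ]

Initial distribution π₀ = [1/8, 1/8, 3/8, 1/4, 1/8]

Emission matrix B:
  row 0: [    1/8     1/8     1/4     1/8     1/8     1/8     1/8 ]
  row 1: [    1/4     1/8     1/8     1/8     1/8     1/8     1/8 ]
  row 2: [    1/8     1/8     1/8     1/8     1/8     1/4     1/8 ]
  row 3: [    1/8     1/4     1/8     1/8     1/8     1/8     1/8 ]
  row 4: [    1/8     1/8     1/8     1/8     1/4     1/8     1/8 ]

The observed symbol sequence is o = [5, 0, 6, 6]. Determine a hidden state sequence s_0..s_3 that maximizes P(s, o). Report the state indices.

path = [2, 1, 2, 1]

t=0: δ = [1.562e-02, 1.562e-02, 9.375e-02, 3.125e-02, 1.562e-02]  (obs o_0=5)
t=1: δ = [1.465e-03, 8.789e-03, 1.465e-03, 2.930e-03, 1.465e-03]  ψ = [2, 2, 2, 2, 2]  (obs o_1=0)
t=2: δ = [1.373e-04, 1.373e-04, 4.120e-04, 1.373e-04, 2.747e-04]  ψ = [1, 1, 1, 1, 1]  (obs o_2=6)
t=3: δ = [1.287e-05, 1.931e-05, 6.437e-06, 1.287e-05, 6.437e-06]  ψ = [4, 2, 1, 2, 2]  (obs o_3=6)
backtrack: best end state = 1; path = [2, 1, 2, 1]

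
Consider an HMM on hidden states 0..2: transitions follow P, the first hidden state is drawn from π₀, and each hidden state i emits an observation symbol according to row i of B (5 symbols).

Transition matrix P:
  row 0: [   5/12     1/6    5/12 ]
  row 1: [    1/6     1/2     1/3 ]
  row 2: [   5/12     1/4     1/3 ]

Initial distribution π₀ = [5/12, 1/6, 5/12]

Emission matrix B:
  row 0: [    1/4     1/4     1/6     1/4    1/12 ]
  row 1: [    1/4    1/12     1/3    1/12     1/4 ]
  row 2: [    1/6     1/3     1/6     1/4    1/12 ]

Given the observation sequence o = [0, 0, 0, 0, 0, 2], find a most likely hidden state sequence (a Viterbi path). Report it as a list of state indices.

t=0: δ = [1.042e-01, 4.167e-02, 6.944e-02]  (obs o_0=0)
t=1: δ = [1.085e-02, 5.208e-03, 7.234e-03]  ψ = [0, 1, 0]  (obs o_1=0)
t=2: δ = [1.130e-03, 6.510e-04, 7.535e-04]  ψ = [0, 1, 0]  (obs o_2=0)
t=3: δ = [1.177e-04, 8.138e-05, 7.849e-05]  ψ = [0, 1, 0]  (obs o_3=0)
t=4: δ = [1.226e-05, 1.017e-05, 8.176e-06]  ψ = [0, 1, 0]  (obs o_4=0)
t=5: δ = [8.517e-07, 1.695e-06, 8.517e-07]  ψ = [0, 1, 0]  (obs o_5=2)
backtrack: best end state = 1; path = [1, 1, 1, 1, 1, 1]

path = [1, 1, 1, 1, 1, 1]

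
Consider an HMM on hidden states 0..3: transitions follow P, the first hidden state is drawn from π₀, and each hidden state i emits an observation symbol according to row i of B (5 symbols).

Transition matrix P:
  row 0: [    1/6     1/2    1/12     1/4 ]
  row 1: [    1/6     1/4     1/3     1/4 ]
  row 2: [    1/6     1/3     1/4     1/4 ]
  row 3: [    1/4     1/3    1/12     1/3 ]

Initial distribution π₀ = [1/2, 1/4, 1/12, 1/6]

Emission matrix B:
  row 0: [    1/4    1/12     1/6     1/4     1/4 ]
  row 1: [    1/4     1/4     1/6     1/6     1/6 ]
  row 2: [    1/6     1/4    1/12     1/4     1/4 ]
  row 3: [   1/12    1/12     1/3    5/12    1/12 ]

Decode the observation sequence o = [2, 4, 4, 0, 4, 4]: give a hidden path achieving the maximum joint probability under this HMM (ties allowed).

t=0: δ = [8.333e-02, 4.167e-02, 6.944e-03, 5.556e-02]  (obs o_0=2)
t=1: δ = [3.472e-03, 6.944e-03, 3.472e-03, 1.736e-03]  ψ = [0, 0, 1, 0]  (obs o_1=4)
t=2: δ = [2.894e-04, 2.894e-04, 5.787e-04, 1.447e-04]  ψ = [1, 0, 1, 1]  (obs o_2=4)
t=3: δ = [2.411e-05, 4.823e-05, 2.411e-05, 1.206e-05]  ψ = [2, 2, 2, 2]  (obs o_3=0)
t=4: δ = [2.009e-06, 2.009e-06, 4.019e-06, 1.005e-06]  ψ = [1, 0, 1, 1]  (obs o_4=4)
t=5: δ = [1.674e-07, 2.233e-07, 2.512e-07, 8.372e-08]  ψ = [2, 2, 2, 2]  (obs o_5=4)
backtrack: best end state = 2; path = [0, 1, 2, 1, 2, 2]

path = [0, 1, 2, 1, 2, 2]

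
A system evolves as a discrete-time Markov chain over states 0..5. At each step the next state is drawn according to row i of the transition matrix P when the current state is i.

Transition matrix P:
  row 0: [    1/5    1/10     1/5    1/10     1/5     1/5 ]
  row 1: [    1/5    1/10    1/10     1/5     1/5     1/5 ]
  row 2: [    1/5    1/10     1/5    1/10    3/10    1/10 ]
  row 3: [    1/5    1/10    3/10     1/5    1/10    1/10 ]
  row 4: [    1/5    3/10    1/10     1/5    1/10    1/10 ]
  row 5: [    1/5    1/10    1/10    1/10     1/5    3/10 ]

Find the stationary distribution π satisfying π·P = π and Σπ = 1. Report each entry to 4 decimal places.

Balance equations π_j = Σ_i π_i·P[i][j]:
  π_0 = 1/5·π_0 + 1/5·π_1 + 1/5·π_2 + 1/5·π_3 + 1/5·π_4 + 1/5·π_5
  π_1 = 1/10·π_0 + 1/10·π_1 + 1/10·π_2 + 1/10·π_3 + 3/10·π_4 + 1/10·π_5
  π_2 = 1/5·π_0 + 1/10·π_1 + 1/5·π_2 + 3/10·π_3 + 1/10·π_4 + 1/10·π_5
  π_3 = 1/10·π_0 + 1/5·π_1 + 1/10·π_2 + 1/5·π_3 + 1/5·π_4 + 1/10·π_5
  π_4 = 1/5·π_0 + 1/5·π_1 + 3/10·π_2 + 1/10·π_3 + 1/10·π_4 + 1/5·π_5
  normalize: π_0 + π_1 + π_2 + π_3 + π_4 + π_5 = 1
Solving the linear system gives exactly π = [1/5, 3074/22485, 3731/22485, 2199/14990, 1651/8994, 3757/22485].

π = [0.2000, 0.1367, 0.1659, 0.1467, 0.1836, 0.1671]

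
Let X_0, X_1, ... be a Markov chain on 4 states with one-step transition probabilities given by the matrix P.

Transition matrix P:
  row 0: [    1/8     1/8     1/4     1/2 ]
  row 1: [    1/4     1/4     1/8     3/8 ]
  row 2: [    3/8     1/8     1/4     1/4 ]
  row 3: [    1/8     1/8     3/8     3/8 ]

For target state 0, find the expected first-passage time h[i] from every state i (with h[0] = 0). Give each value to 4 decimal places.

h = [0.0000, 4.2182, 3.5636, 4.5818]

First-step conditioning: h[0] = 0; for i ≠ 0, h[i] = 1 + Σ_k P[i][k]·h[k].
  h[1] = 1 + 1/4·h[1] + 1/8·h[2] + 3/8·h[3]
  h[2] = 1 + 1/8·h[1] + 1/4·h[2] + 1/4·h[3]
  h[3] = 1 + 1/8·h[1] + 3/8·h[2] + 3/8·h[3]
Solving the 3×3 linear system over states ≠ 0 gives exactly h = [0, 232/55, 196/55, 252/55] (h[0] = 0 is the target).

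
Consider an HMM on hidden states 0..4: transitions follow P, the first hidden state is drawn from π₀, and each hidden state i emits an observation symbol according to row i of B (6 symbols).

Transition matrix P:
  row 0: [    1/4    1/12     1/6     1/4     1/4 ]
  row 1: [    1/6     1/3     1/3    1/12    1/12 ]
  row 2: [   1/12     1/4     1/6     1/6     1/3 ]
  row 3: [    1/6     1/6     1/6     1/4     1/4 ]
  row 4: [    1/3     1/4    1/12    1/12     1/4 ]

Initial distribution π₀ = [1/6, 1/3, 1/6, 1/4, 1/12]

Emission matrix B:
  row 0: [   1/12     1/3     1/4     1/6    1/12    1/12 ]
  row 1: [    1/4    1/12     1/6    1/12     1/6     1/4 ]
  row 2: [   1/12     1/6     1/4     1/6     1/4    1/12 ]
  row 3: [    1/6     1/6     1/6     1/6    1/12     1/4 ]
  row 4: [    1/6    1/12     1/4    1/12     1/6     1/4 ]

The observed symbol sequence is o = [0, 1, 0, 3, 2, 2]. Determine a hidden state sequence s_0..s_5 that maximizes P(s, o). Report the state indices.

t=0: δ = [1.389e-02, 8.333e-02, 1.389e-02, 4.167e-02, 1.389e-02]  (obs o_0=0)
t=1: δ = [4.630e-03, 2.315e-03, 4.630e-03, 1.736e-03, 8.681e-04]  ψ = [1, 1, 1, 3, 3]  (obs o_1=1)
t=2: δ = [9.645e-05, 2.894e-04, 6.430e-05, 1.929e-04, 2.572e-04]  ψ = [0, 2, 0, 0, 2]  (obs o_2=0)
t=3: δ = [1.429e-05, 8.038e-06, 1.608e-05, 8.038e-06, 5.358e-06]  ψ = [4, 1, 1, 3, 4]  (obs o_3=3)
t=4: δ = [8.931e-07, 6.698e-07, 6.698e-07, 5.954e-07, 1.340e-06]  ψ = [0, 2, 1, 0, 2]  (obs o_4=2)
t=5: δ = [1.116e-07, 5.582e-08, 5.582e-08, 3.721e-08, 8.372e-08]  ψ = [4, 4, 1, 0, 4]  (obs o_5=2)
backtrack: best end state = 0; path = [1, 2, 1, 2, 4, 0]

path = [1, 2, 1, 2, 4, 0]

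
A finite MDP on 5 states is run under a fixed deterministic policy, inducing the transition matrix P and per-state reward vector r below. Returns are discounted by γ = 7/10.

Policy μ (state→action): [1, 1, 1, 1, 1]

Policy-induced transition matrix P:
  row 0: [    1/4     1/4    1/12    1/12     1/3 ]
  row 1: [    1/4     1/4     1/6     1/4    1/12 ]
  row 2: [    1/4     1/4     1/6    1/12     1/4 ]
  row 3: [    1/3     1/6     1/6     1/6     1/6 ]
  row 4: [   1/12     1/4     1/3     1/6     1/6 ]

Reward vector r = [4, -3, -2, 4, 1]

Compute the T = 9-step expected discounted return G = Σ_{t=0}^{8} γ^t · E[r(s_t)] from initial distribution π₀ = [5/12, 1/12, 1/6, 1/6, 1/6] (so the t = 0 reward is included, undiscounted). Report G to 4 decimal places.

G = 3.3308

t=0: π = [0.4167, 0.0833, 0.1667, 0.1667, 0.1667], E[r] = 1.9167, γ^t·E[r] = 1.916667, running G = 1.916667
t=1: π = [0.2361, 0.2361, 0.1597, 0.1250, 0.2431], E[r] = 0.6597, γ^t·E[r] = 0.461806, running G = 2.378472
t=2: π = [0.2199, 0.2396, 0.1875, 0.1534, 0.1997], E[r] = 0.5990, γ^t·E[r] = 0.293490, running G = 2.671962
t=3: π = [0.2295, 0.2372, 0.1816, 0.1527, 0.1990], E[r] = 0.6528, γ^t·E[r] = 0.223919, running G = 2.895881
t=4: π = [0.2296, 0.2373, 0.1807, 0.1522, 0.2003], E[r] = 0.6540, γ^t·E[r] = 0.157022, running G = 3.052904
t=5: π = [0.2293, 0.2373, 0.1809, 0.1523, 0.2002], E[r] = 0.6526, γ^t·E[r] = 0.109687, running G = 3.162591
t=6: π = [0.2293, 0.2373, 0.1809, 0.1523, 0.2002], E[r] = 0.6527, γ^t·E[r] = 0.076790, running G = 3.239380
t=7: π = [0.2293, 0.2373, 0.1809, 0.1523, 0.2002], E[r] = 0.6527, γ^t·E[r] = 0.053755, running G = 3.293135
t=8: π = [0.2293, 0.2373, 0.1809, 0.1523, 0.2002], E[r] = 0.6527, γ^t·E[r] = 0.037628, running G = 3.330764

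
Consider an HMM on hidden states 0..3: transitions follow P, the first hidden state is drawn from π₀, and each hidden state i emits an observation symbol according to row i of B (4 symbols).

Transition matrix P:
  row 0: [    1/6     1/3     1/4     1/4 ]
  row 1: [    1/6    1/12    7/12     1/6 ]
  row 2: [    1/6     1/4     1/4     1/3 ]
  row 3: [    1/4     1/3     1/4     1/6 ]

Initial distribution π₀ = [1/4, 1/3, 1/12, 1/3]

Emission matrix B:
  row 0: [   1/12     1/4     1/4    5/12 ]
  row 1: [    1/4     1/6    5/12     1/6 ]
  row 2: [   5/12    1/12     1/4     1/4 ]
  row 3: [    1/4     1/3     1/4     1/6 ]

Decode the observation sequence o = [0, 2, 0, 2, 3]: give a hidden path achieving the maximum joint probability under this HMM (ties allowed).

path = [3, 1, 2, 1, 2]

t=0: δ = [2.083e-02, 8.333e-02, 3.472e-02, 8.333e-02]  (obs o_0=0)
t=1: δ = [5.208e-03, 1.157e-02, 1.215e-02, 3.472e-03]  ψ = [3, 3, 1, 1]  (obs o_1=2)
t=2: δ = [1.688e-04, 7.595e-04, 2.813e-03, 1.013e-03]  ψ = [2, 2, 1, 2]  (obs o_2=0)
t=3: δ = [1.172e-04, 2.930e-04, 1.758e-04, 2.344e-04]  ψ = [2, 2, 2, 2]  (obs o_3=2)
t=4: δ = [2.442e-05, 1.302e-05, 4.273e-05, 9.768e-06]  ψ = [3, 3, 1, 2]  (obs o_4=3)
backtrack: best end state = 2; path = [3, 1, 2, 1, 2]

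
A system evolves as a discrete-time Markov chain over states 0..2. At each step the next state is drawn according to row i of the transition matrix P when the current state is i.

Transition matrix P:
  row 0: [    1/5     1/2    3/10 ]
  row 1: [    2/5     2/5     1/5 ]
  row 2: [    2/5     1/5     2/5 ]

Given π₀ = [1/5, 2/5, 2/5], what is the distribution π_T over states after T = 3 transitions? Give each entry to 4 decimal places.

t=0: π = [0.2000, 0.4000, 0.4000]
t=1: π = [0.3600, 0.3400, 0.3000]
t=2: π = [0.3280, 0.3760, 0.2960]
t=3: π = [0.3344, 0.3736, 0.2920]

π = [0.3344, 0.3736, 0.2920]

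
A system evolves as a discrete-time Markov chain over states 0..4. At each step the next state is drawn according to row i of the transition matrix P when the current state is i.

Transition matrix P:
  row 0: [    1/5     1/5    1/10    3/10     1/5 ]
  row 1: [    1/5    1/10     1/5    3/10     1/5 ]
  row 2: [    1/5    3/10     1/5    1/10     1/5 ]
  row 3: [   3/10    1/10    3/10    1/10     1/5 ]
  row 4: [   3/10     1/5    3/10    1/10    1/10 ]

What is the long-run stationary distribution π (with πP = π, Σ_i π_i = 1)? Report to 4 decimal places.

Balance equations π_j = Σ_i π_i·P[i][j]:
  π_0 = 1/5·π_0 + 1/5·π_1 + 1/5·π_2 + 3/10·π_3 + 3/10·π_4
  π_1 = 1/5·π_0 + 1/10·π_1 + 3/10·π_2 + 1/10·π_3 + 1/5·π_4
  π_2 = 1/10·π_0 + 1/5·π_1 + 1/5·π_2 + 3/10·π_3 + 3/10·π_4
  π_3 = 3/10·π_0 + 3/10·π_1 + 1/10·π_2 + 1/10·π_3 + 1/10·π_4
  normalize: π_0 + π_1 + π_2 + π_3 + π_4 = 1
Solving the linear system gives exactly π = [1585/6699, 353/1914, 951/4466, 1234/6699, 2/11].

π = [0.2366, 0.1844, 0.2129, 0.1842, 0.1818]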